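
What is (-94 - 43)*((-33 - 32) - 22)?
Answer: 11919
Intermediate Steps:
(-94 - 43)*((-33 - 32) - 22) = -137*(-65 - 22) = -137*(-87) = 11919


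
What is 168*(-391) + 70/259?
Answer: -2430446/37 ≈ -65688.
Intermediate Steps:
168*(-391) + 70/259 = -65688 + 70*(1/259) = -65688 + 10/37 = -2430446/37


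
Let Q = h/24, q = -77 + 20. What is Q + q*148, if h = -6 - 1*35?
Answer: -202505/24 ≈ -8437.7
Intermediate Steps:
q = -57
h = -41 (h = -6 - 35 = -41)
Q = -41/24 ≈ -1.7083
Q + q*148 = -41/24 - 57*148 = -41/24 - 8436 = -202505/24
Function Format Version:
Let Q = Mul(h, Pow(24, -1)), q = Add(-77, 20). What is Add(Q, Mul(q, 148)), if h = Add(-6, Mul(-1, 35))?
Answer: Rational(-202505, 24) ≈ -8437.7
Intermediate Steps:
q = -57
h = -41 (h = Add(-6, -35) = -41)
Q = Rational(-41, 24) (Q = Mul(-41, Pow(24, -1)) = Mul(-41, Rational(1, 24)) = Rational(-41, 24) ≈ -1.7083)
Add(Q, Mul(q, 148)) = Add(Rational(-41, 24), Mul(-57, 148)) = Add(Rational(-41, 24), -8436) = Rational(-202505, 24)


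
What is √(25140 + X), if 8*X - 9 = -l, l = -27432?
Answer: √457122/4 ≈ 169.03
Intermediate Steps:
X = 27441/8 (X = 9/8 + (-1*(-27432))/8 = 9/8 + (⅛)*27432 = 9/8 + 3429 = 27441/8 ≈ 3430.1)
√(25140 + X) = √(25140 + 27441/8) = √(228561/8) = √457122/4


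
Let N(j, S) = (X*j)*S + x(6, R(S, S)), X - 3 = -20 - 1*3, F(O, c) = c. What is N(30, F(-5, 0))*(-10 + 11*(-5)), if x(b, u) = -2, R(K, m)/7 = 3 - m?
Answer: 130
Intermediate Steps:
R(K, m) = 21 - 7*m (R(K, m) = 7*(3 - m) = 21 - 7*m)
X = -20 (X = 3 + (-20 - 1*3) = 3 + (-20 - 3) = 3 - 23 = -20)
N(j, S) = -2 - 20*S*j (N(j, S) = (-20*j)*S - 2 = -20*S*j - 2 = -2 - 20*S*j)
N(30, F(-5, 0))*(-10 + 11*(-5)) = (-2 - 20*0*30)*(-10 + 11*(-5)) = (-2 + 0)*(-10 - 55) = -2*(-65) = 130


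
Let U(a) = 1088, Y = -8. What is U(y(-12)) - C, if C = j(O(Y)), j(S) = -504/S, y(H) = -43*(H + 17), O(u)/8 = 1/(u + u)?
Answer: 80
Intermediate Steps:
O(u) = 4/u (O(u) = 8/(u + u) = 8/((2*u)) = 8*(1/(2*u)) = 4/u)
y(H) = -731 - 43*H (y(H) = -43*(17 + H) = -731 - 43*H)
C = 1008 (C = -504/(4/(-8)) = -504/(4*(-1/8)) = -504/(-1/2) = -504*(-2) = 1008)
U(y(-12)) - C = 1088 - 1*1008 = 1088 - 1008 = 80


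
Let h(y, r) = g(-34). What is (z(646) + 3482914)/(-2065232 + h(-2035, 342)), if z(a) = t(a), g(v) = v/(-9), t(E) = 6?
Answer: -15673140/9293527 ≈ -1.6865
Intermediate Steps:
g(v) = -v/9 (g(v) = v*(-⅑) = -v/9)
h(y, r) = 34/9 (h(y, r) = -⅑*(-34) = 34/9)
z(a) = 6
(z(646) + 3482914)/(-2065232 + h(-2035, 342)) = (6 + 3482914)/(-2065232 + 34/9) = 3482920/(-18587054/9) = 3482920*(-9/18587054) = -15673140/9293527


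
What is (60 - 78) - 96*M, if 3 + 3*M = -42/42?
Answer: 110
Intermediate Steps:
M = -4/3 (M = -1 + (-42/42)/3 = -1 + (-42*1/42)/3 = -1 + (1/3)*(-1) = -1 - 1/3 = -4/3 ≈ -1.3333)
(60 - 78) - 96*M = (60 - 78) - 96*(-4/3) = -18 + 128 = 110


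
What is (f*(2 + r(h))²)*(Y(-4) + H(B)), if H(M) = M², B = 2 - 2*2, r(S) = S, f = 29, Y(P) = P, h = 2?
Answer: 0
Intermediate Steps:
B = -2 (B = 2 - 4 = -2)
(f*(2 + r(h))²)*(Y(-4) + H(B)) = (29*(2 + 2)²)*(-4 + (-2)²) = (29*4²)*(-4 + 4) = (29*16)*0 = 464*0 = 0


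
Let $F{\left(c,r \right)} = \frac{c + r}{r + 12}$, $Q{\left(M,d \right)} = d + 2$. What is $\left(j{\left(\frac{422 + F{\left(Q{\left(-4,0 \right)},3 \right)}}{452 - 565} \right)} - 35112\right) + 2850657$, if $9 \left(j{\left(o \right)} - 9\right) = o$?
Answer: $\frac{8590253987}{3051} \approx 2.8156 \cdot 10^{6}$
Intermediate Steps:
$Q{\left(M,d \right)} = 2 + d$
$F{\left(c,r \right)} = \frac{c + r}{12 + r}$
$j{\left(o \right)} = 9 + \frac{o}{9}$
$\left(j{\left(\frac{422 + F{\left(Q{\left(-4,0 \right)},3 \right)}}{452 - 565} \right)} - 35112\right) + 2850657 = \left(\left(9 + \frac{\left(422 + \frac{\left(2 + 0\right) + 3}{12 + 3}\right) \frac{1}{452 - 565}}{9}\right) - 35112\right) + 2850657 = \left(\left(9 + \frac{\left(422 + \frac{2 + 3}{15}\right) \frac{1}{-113}}{9}\right) - 35112\right) + 2850657 = \left(\left(9 + \frac{\left(422 + \frac{1}{15} \cdot 5\right) \left(- \frac{1}{113}\right)}{9}\right) - 35112\right) + 2850657 = \left(\left(9 + \frac{\left(422 + \frac{1}{3}\right) \left(- \frac{1}{113}\right)}{9}\right) - 35112\right) + 2850657 = \left(\left(9 + \frac{\frac{1267}{3} \left(- \frac{1}{113}\right)}{9}\right) - 35112\right) + 2850657 = \left(\left(9 + \frac{1}{9} \left(- \frac{1267}{339}\right)\right) - 35112\right) + 2850657 = \left(\left(9 - \frac{1267}{3051}\right) - 35112\right) + 2850657 = \left(\frac{26192}{3051} - 35112\right) + 2850657 = - \frac{107100520}{3051} + 2850657 = \frac{8590253987}{3051}$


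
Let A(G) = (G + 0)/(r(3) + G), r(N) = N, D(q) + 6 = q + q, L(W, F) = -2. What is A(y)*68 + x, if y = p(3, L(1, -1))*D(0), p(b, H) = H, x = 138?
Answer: 962/5 ≈ 192.40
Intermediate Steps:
D(q) = -6 + 2*q (D(q) = -6 + (q + q) = -6 + 2*q)
y = 12 (y = -2*(-6 + 2*0) = -2*(-6 + 0) = -2*(-6) = 12)
A(G) = G/(3 + G) (A(G) = (G + 0)/(3 + G) = G/(3 + G))
A(y)*68 + x = (12/(3 + 12))*68 + 138 = (12/15)*68 + 138 = (12*(1/15))*68 + 138 = (⅘)*68 + 138 = 272/5 + 138 = 962/5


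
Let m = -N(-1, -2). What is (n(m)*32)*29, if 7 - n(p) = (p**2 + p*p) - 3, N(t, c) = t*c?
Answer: 1856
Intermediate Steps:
N(t, c) = c*t
m = -2 (m = -(-2)*(-1) = -1*2 = -2)
n(p) = 10 - 2*p**2 (n(p) = 7 - ((p**2 + p*p) - 3) = 7 - ((p**2 + p**2) - 3) = 7 - (2*p**2 - 3) = 7 - (-3 + 2*p**2) = 7 + (3 - 2*p**2) = 10 - 2*p**2)
(n(m)*32)*29 = ((10 - 2*(-2)**2)*32)*29 = ((10 - 2*4)*32)*29 = ((10 - 8)*32)*29 = (2*32)*29 = 64*29 = 1856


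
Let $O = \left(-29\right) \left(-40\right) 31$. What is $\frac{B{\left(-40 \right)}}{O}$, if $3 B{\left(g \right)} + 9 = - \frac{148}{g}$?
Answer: $- \frac{53}{1078800} \approx -4.9129 \cdot 10^{-5}$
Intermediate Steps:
$O = 35960$ ($O = 1160 \cdot 31 = 35960$)
$B{\left(g \right)} = -3 - \frac{148}{3 g}$ ($B{\left(g \right)} = -3 + \frac{\left(-148\right) \frac{1}{g}}{3} = -3 - \frac{148}{3 g}$)
$\frac{B{\left(-40 \right)}}{O} = \frac{-3 - \frac{148}{3 \left(-40\right)}}{35960} = \left(-3 - - \frac{37}{30}\right) \frac{1}{35960} = \left(-3 + \frac{37}{30}\right) \frac{1}{35960} = \left(- \frac{53}{30}\right) \frac{1}{35960} = - \frac{53}{1078800}$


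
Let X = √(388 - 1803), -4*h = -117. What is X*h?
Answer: 117*I*√1415/4 ≈ 1100.3*I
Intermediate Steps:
h = 117/4 (h = -¼*(-117) = 117/4 ≈ 29.250)
X = I*√1415 (X = √(-1415) = I*√1415 ≈ 37.616*I)
X*h = (I*√1415)*(117/4) = 117*I*√1415/4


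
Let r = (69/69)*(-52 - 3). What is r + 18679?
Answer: 18624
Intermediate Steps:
r = -55 (r = (69*(1/69))*(-55) = 1*(-55) = -55)
r + 18679 = -55 + 18679 = 18624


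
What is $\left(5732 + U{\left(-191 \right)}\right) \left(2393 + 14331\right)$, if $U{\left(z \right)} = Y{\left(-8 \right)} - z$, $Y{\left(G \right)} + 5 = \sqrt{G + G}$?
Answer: $98972632 + 66896 i \approx 9.8973 \cdot 10^{7} + 66896.0 i$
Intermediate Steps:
$Y{\left(G \right)} = -5 + \sqrt{2} \sqrt{G}$ ($Y{\left(G \right)} = -5 + \sqrt{G + G} = -5 + \sqrt{2 G} = -5 + \sqrt{2} \sqrt{G}$)
$U{\left(z \right)} = -5 - z + 4 i$ ($U{\left(z \right)} = \left(-5 + \sqrt{2} \sqrt{-8}\right) - z = \left(-5 + \sqrt{2} \cdot 2 i \sqrt{2}\right) - z = \left(-5 + 4 i\right) - z = -5 - z + 4 i$)
$\left(5732 + U{\left(-191 \right)}\right) \left(2393 + 14331\right) = \left(5732 - \left(-186 - 4 i\right)\right) \left(2393 + 14331\right) = \left(5732 + \left(-5 + 191 + 4 i\right)\right) 16724 = \left(5732 + \left(186 + 4 i\right)\right) 16724 = \left(5918 + 4 i\right) 16724 = 98972632 + 66896 i$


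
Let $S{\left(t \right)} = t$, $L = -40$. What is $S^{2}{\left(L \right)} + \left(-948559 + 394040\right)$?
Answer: $-552919$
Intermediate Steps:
$S^{2}{\left(L \right)} + \left(-948559 + 394040\right) = \left(-40\right)^{2} + \left(-948559 + 394040\right) = 1600 - 554519 = -552919$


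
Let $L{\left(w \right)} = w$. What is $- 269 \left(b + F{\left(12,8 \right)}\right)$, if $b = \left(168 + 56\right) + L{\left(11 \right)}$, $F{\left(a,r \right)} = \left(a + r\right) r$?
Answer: $-106255$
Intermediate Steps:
$F{\left(a,r \right)} = r \left(a + r\right)$
$b = 235$ ($b = \left(168 + 56\right) + 11 = 224 + 11 = 235$)
$- 269 \left(b + F{\left(12,8 \right)}\right) = - 269 \left(235 + 8 \left(12 + 8\right)\right) = - 269 \left(235 + 8 \cdot 20\right) = - 269 \left(235 + 160\right) = - 269 \cdot 395 = \left(-1\right) 106255 = -106255$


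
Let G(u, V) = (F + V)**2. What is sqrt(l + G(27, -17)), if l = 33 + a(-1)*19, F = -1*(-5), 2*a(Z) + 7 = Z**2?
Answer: 2*sqrt(30) ≈ 10.954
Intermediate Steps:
a(Z) = -7/2 + Z**2/2
F = 5
G(u, V) = (5 + V)**2
l = -24 (l = 33 + (-7/2 + (1/2)*(-1)**2)*19 = 33 + (-7/2 + (1/2)*1)*19 = 33 + (-7/2 + 1/2)*19 = 33 - 3*19 = 33 - 57 = -24)
sqrt(l + G(27, -17)) = sqrt(-24 + (5 - 17)**2) = sqrt(-24 + (-12)**2) = sqrt(-24 + 144) = sqrt(120) = 2*sqrt(30)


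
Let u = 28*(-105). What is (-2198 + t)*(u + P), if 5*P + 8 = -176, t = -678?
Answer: 42806384/5 ≈ 8.5613e+6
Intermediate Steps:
P = -184/5 (P = -8/5 + (⅕)*(-176) = -8/5 - 176/5 = -184/5 ≈ -36.800)
u = -2940
(-2198 + t)*(u + P) = (-2198 - 678)*(-2940 - 184/5) = -2876*(-14884/5) = 42806384/5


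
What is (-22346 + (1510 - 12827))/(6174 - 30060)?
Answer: 11221/7962 ≈ 1.4093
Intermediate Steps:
(-22346 + (1510 - 12827))/(6174 - 30060) = (-22346 - 11317)/(-23886) = -33663*(-1/23886) = 11221/7962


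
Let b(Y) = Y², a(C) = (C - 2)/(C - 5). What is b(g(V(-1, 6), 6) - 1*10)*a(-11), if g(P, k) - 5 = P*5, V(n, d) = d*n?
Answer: 15925/16 ≈ 995.31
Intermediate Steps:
g(P, k) = 5 + 5*P (g(P, k) = 5 + P*5 = 5 + 5*P)
a(C) = (-2 + C)/(-5 + C)
b(g(V(-1, 6), 6) - 1*10)*a(-11) = ((5 + 5*(6*(-1))) - 1*10)²*((-2 - 11)/(-5 - 11)) = ((5 + 5*(-6)) - 10)²*(-13/(-16)) = ((5 - 30) - 10)²*(-1/16*(-13)) = (-25 - 10)²*(13/16) = (-35)²*(13/16) = 1225*(13/16) = 15925/16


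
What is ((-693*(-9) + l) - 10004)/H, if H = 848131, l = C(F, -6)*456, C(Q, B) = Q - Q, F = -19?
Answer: -3767/848131 ≈ -0.0044415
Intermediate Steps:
C(Q, B) = 0
l = 0 (l = 0*456 = 0)
((-693*(-9) + l) - 10004)/H = ((-693*(-9) + 0) - 10004)/848131 = ((6237 + 0) - 10004)*(1/848131) = (6237 - 10004)*(1/848131) = -3767*1/848131 = -3767/848131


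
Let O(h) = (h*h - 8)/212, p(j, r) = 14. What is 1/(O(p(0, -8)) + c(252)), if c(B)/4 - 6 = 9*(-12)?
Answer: -53/21577 ≈ -0.0024563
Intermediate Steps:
c(B) = -408 (c(B) = 24 + 4*(9*(-12)) = 24 + 4*(-108) = 24 - 432 = -408)
O(h) = -2/53 + h**2/212 (O(h) = (h**2 - 8)*(1/212) = (-8 + h**2)*(1/212) = -2/53 + h**2/212)
1/(O(p(0, -8)) + c(252)) = 1/((-2/53 + (1/212)*14**2) - 408) = 1/((-2/53 + (1/212)*196) - 408) = 1/((-2/53 + 49/53) - 408) = 1/(47/53 - 408) = 1/(-21577/53) = -53/21577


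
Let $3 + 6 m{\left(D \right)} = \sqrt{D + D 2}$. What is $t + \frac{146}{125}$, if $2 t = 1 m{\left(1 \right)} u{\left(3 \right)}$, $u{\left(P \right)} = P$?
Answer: $\frac{209}{500} + \frac{\sqrt{3}}{4} \approx 0.85101$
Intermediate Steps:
$m{\left(D \right)} = - \frac{1}{2} + \frac{\sqrt{3} \sqrt{D}}{6}$ ($m{\left(D \right)} = - \frac{1}{2} + \frac{\sqrt{D + D 2}}{6} = - \frac{1}{2} + \frac{\sqrt{D + 2 D}}{6} = - \frac{1}{2} + \frac{\sqrt{3 D}}{6} = - \frac{1}{2} + \frac{\sqrt{3} \sqrt{D}}{6}$)
$t = - \frac{3}{4} + \frac{\sqrt{3}}{4}$ ($t = \frac{1 \left(- \frac{1}{2} + \frac{\sqrt{3} \sqrt{1}}{6}\right) 3}{2} = \frac{1 \left(- \frac{1}{2} + \frac{1}{6} \sqrt{3} \cdot 1\right) 3}{2} = \frac{1 \left(- \frac{1}{2} + \frac{\sqrt{3}}{6}\right) 3}{2} = \frac{\left(- \frac{1}{2} + \frac{\sqrt{3}}{6}\right) 3}{2} = \frac{- \frac{3}{2} + \frac{\sqrt{3}}{2}}{2} = - \frac{3}{4} + \frac{\sqrt{3}}{4} \approx -0.31699$)
$t + \frac{146}{125} = \left(- \frac{3}{4} + \frac{\sqrt{3}}{4}\right) + \frac{146}{125} = \frac{209}{500} + \frac{\sqrt{3}}{4}$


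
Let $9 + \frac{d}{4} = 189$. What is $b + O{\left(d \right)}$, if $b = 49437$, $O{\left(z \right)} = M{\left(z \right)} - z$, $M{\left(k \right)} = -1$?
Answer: $48716$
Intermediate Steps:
$d = 720$ ($d = -36 + 4 \cdot 189 = -36 + 756 = 720$)
$O{\left(z \right)} = -1 - z$
$b + O{\left(d \right)} = 49437 - 721 = 48716$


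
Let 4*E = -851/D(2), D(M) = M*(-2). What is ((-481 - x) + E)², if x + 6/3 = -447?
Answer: 114921/256 ≈ 448.91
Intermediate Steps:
x = -449 (x = -2 - 447 = -449)
D(M) = -2*M
E = 851/16 (E = (-851/((-2*2)))/4 = (-851/(-4))/4 = (-851*(-¼))/4 = (¼)*(851/4) = 851/16 ≈ 53.188)
((-481 - x) + E)² = ((-481 - 1*(-449)) + 851/16)² = ((-481 + 449) + 851/16)² = (-32 + 851/16)² = (339/16)² = 114921/256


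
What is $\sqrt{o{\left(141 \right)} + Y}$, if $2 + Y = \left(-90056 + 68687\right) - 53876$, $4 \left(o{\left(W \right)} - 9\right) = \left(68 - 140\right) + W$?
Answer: $\frac{i \sqrt{300883}}{2} \approx 274.26 i$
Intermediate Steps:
$o{\left(W \right)} = -9 + \frac{W}{4}$ ($o{\left(W \right)} = 9 + \frac{\left(68 - 140\right) + W}{4} = 9 + \frac{-72 + W}{4} = 9 + \left(-18 + \frac{W}{4}\right) = -9 + \frac{W}{4}$)
$Y = -75247$ ($Y = -2 + \left(\left(-90056 + 68687\right) - 53876\right) = -2 - 75245 = -75247$)
$\sqrt{o{\left(141 \right)} + Y} = \sqrt{\left(-9 + \frac{1}{4} \cdot 141\right) - 75247} = \sqrt{\left(-9 + \frac{141}{4}\right) - 75247} = \sqrt{\frac{105}{4} - 75247} = \sqrt{- \frac{300883}{4}} = \frac{i \sqrt{300883}}{2}$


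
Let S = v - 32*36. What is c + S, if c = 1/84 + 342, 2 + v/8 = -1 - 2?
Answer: -71399/84 ≈ -849.99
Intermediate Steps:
v = -40 (v = -16 + 8*(-1 - 2) = -16 + 8*(-3) = -16 - 24 = -40)
c = 28729/84 (c = 1/84 + 342 = 28729/84 ≈ 342.01)
S = -1192 (S = -40 - 32*36 = -40 - 1152 = -1192)
c + S = 28729/84 - 1192 = -71399/84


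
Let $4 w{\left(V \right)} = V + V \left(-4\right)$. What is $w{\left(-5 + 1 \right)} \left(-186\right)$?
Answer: $-558$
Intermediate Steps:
$w{\left(V \right)} = - \frac{3 V}{4}$ ($w{\left(V \right)} = \frac{V + V \left(-4\right)}{4} = \frac{V - 4 V}{4} = \frac{\left(-3\right) V}{4} = - \frac{3 V}{4}$)
$w{\left(-5 + 1 \right)} \left(-186\right) = - \frac{3 \left(-5 + 1\right)}{4} \left(-186\right) = \left(- \frac{3}{4}\right) \left(-4\right) \left(-186\right) = 3 \left(-186\right) = -558$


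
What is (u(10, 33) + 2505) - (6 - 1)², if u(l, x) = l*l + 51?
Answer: 2631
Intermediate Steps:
u(l, x) = 51 + l² (u(l, x) = l² + 51 = 51 + l²)
(u(10, 33) + 2505) - (6 - 1)² = ((51 + 10²) + 2505) - (6 - 1)² = ((51 + 100) + 2505) - 1*5² = (151 + 2505) - 1*25 = 2656 - 25 = 2631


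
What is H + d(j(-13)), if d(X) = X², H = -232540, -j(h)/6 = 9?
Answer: -229624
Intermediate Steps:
j(h) = -54 (j(h) = -6*9 = -54)
H + d(j(-13)) = -232540 + (-54)² = -232540 + 2916 = -229624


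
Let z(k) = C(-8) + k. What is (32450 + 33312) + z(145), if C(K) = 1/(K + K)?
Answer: 1054511/16 ≈ 65907.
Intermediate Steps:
C(K) = 1/(2*K)
z(k) = -1/16 + k (z(k) = (½)/(-8) + k = (½)*(-⅛) + k = -1/16 + k)
(32450 + 33312) + z(145) = (32450 + 33312) + (-1/16 + 145) = 65762 + 2319/16 = 1054511/16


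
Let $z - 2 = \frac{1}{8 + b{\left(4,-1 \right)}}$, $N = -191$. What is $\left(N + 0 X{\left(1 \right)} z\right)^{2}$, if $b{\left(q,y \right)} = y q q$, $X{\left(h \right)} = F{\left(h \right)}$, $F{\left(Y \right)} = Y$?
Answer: $36481$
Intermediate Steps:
$X{\left(h \right)} = h$
$b{\left(q,y \right)} = y q^{2}$ ($b{\left(q,y \right)} = q y q = y q^{2}$)
$z = \frac{15}{8}$ ($z = 2 + \frac{1}{8 - 4^{2}} = 2 + \frac{1}{8 - 16} = 2 + \frac{1}{-8} = 2 - \frac{1}{8} = \frac{15}{8} \approx 1.875$)
$\left(N + 0 X{\left(1 \right)} z\right)^{2} = \left(-191 + 0 \cdot 1 \cdot \frac{15}{8}\right)^{2} = \left(-191 + 0 \cdot \frac{15}{8}\right)^{2} = \left(-191 + 0\right)^{2} = \left(-191\right)^{2} = 36481$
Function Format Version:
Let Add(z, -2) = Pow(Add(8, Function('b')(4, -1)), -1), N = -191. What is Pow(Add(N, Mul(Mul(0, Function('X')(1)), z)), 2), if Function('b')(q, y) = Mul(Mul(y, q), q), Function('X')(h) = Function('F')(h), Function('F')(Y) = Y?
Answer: 36481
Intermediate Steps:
Function('X')(h) = h
Function('b')(q, y) = Mul(y, Pow(q, 2)) (Function('b')(q, y) = Mul(Mul(q, y), q) = Mul(y, Pow(q, 2)))
z = Rational(15, 8) (z = Add(2, Pow(Add(8, Mul(-1, Pow(4, 2))), -1)) = Add(2, Pow(Add(8, Mul(-1, 16)), -1)) = Add(2, Pow(Add(8, -16), -1)) = Add(2, Pow(-8, -1)) = Add(2, Rational(-1, 8)) = Rational(15, 8) ≈ 1.8750)
Pow(Add(N, Mul(Mul(0, Function('X')(1)), z)), 2) = Pow(Add(-191, Mul(Mul(0, 1), Rational(15, 8))), 2) = Pow(Add(-191, Mul(0, Rational(15, 8))), 2) = Pow(Add(-191, 0), 2) = Pow(-191, 2) = 36481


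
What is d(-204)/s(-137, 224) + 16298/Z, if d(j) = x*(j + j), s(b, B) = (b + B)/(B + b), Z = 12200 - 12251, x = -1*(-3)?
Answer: -78722/51 ≈ -1543.6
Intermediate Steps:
x = 3
Z = -51
s(b, B) = 1 (s(b, B) = (B + b)/(B + b) = 1)
d(j) = 6*j (d(j) = 3*(j + j) = 3*(2*j) = 6*j)
d(-204)/s(-137, 224) + 16298/Z = (6*(-204))/1 + 16298/(-51) = -1224*1 + 16298*(-1/51) = -1224 - 16298/51 = -78722/51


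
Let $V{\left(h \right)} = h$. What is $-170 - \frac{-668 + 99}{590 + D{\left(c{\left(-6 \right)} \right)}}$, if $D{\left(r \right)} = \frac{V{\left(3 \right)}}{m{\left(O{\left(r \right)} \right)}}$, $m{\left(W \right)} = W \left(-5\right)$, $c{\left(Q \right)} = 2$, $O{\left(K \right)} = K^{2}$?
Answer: $- \frac{1994110}{11797} \approx -169.04$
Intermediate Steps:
$m{\left(W \right)} = - 5 W$
$D{\left(r \right)} = - \frac{3}{5 r^{2}}$ ($D{\left(r \right)} = \frac{3}{\left(-5\right) r^{2}} = 3 \left(- \frac{1}{5 r^{2}}\right) = - \frac{3}{5 r^{2}}$)
$-170 - \frac{-668 + 99}{590 + D{\left(c{\left(-6 \right)} \right)}} = -170 - \frac{-668 + 99}{590 - \frac{3}{5 \cdot 4}} = -170 - - \frac{569}{590 - \frac{3}{20}} = -170 - - \frac{569}{\frac{11797}{20}} = -170 - \left(-569\right) \frac{20}{11797} = -170 - - \frac{11380}{11797} = -170 + \frac{11380}{11797} = - \frac{1994110}{11797}$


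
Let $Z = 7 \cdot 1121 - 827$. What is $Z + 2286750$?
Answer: $2293770$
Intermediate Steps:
$Z = 7020$ ($Z = 7847 - 827 = 7020$)
$Z + 2286750 = 7020 + 2286750 = 2293770$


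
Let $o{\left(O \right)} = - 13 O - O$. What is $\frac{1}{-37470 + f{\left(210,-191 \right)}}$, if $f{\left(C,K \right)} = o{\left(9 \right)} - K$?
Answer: $- \frac{1}{37405} \approx -2.6734 \cdot 10^{-5}$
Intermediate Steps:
$o{\left(O \right)} = - 14 O$
$f{\left(C,K \right)} = -126 - K$ ($f{\left(C,K \right)} = \left(-14\right) 9 - K = -126 - K$)
$\frac{1}{-37470 + f{\left(210,-191 \right)}} = \frac{1}{-37470 - -65} = \frac{1}{-37470 + \left(-126 + 191\right)} = \frac{1}{-37470 + 65} = \frac{1}{-37405} = - \frac{1}{37405}$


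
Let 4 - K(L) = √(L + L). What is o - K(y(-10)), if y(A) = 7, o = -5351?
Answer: -5355 + √14 ≈ -5351.3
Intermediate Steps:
K(L) = 4 - √2*√L (K(L) = 4 - √(L + L) = 4 - √(2*L) = 4 - √2*√L)
o - K(y(-10)) = -5351 - (4 - √2*√7) = -5351 - (4 - √14) = -5351 + (-4 + √14) = -5355 + √14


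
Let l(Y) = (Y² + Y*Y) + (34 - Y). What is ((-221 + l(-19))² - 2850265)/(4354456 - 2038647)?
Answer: -2543349/2315809 ≈ -1.0983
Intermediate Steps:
l(Y) = 34 - Y + 2*Y² (l(Y) = (Y² + Y²) + (34 - Y) = 2*Y² + (34 - Y) = 34 - Y + 2*Y²)
((-221 + l(-19))² - 2850265)/(4354456 - 2038647) = ((-221 + (34 - 1*(-19) + 2*(-19)²))² - 2850265)/(4354456 - 2038647) = ((-221 + (34 + 19 + 2*361))² - 2850265)/2315809 = ((-221 + (34 + 19 + 722))² - 2850265)*(1/2315809) = ((-221 + 775)² - 2850265)*(1/2315809) = (554² - 2850265)*(1/2315809) = (306916 - 2850265)*(1/2315809) = -2543349*1/2315809 = -2543349/2315809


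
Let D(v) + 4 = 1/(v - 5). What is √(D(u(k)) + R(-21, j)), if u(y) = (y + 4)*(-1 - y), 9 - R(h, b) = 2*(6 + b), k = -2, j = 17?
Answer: 2*I*√93/3 ≈ 6.4291*I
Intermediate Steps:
R(h, b) = -3 - 2*b (R(h, b) = 9 - 2*(6 + b) = 9 - (12 + 2*b) = 9 + (-12 - 2*b) = -3 - 2*b)
u(y) = (-1 - y)*(4 + y) (u(y) = (4 + y)*(-1 - y) = (-1 - y)*(4 + y))
D(v) = -4 + 1/(-5 + v) (D(v) = -4 + 1/(v - 5) = -4 + 1/(-5 + v))
√(D(u(k)) + R(-21, j)) = √((21 - 4*(-4 - 1*(-2)² - 5*(-2)))/(-5 + (-4 - 1*(-2)² - 5*(-2))) + (-3 - 2*17)) = √((21 - 4*(-4 - 1*4 + 10))/(-5 + (-4 - 1*4 + 10)) + (-3 - 34)) = √((21 - 4*(-4 - 4 + 10))/(-5 + (-4 - 4 + 10)) - 37) = √((21 - 4*2)/(-5 + 2) - 37) = √((21 - 8)/(-3) - 37) = √(-⅓*13 - 37) = √(-13/3 - 37) = √(-124/3) = 2*I*√93/3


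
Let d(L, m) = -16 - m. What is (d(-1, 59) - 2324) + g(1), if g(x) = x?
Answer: -2398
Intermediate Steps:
(d(-1, 59) - 2324) + g(1) = ((-16 - 1*59) - 2324) + 1 = ((-16 - 59) - 2324) + 1 = (-75 - 2324) + 1 = -2399 + 1 = -2398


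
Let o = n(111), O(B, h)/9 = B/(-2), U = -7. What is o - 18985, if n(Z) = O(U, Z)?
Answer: -37907/2 ≈ -18954.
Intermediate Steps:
O(B, h) = -9*B/2 (O(B, h) = 9*(B/(-2)) = 9*(B*(-½)) = 9*(-B/2) = -9*B/2)
n(Z) = 63/2 (n(Z) = -9/2*(-7) = 63/2)
o = 63/2 ≈ 31.500
o - 18985 = 63/2 - 18985 = -37907/2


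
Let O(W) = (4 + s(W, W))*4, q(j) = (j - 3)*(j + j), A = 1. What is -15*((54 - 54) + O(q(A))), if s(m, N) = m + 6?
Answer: -360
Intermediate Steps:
s(m, N) = 6 + m
q(j) = 2*j*(-3 + j) (q(j) = (-3 + j)*(2*j) = 2*j*(-3 + j))
O(W) = 40 + 4*W (O(W) = (4 + (6 + W))*4 = (10 + W)*4 = 40 + 4*W)
-15*((54 - 54) + O(q(A))) = -15*((54 - 54) + (40 + 4*(2*1*(-3 + 1)))) = -15*(0 + (40 + 4*(2*1*(-2)))) = -15*(0 + (40 + 4*(-4))) = -15*(0 + (40 - 16)) = -15*(0 + 24) = -15*24 = -360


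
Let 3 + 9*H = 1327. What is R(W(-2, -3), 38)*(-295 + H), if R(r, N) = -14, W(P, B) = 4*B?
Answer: 18634/9 ≈ 2070.4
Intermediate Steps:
H = 1324/9 (H = -⅓ + (⅑)*1327 = -⅓ + 1327/9 = 1324/9 ≈ 147.11)
R(W(-2, -3), 38)*(-295 + H) = -14*(-295 + 1324/9) = -14*(-1331/9) = 18634/9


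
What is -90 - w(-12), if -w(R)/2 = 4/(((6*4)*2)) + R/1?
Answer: -683/6 ≈ -113.83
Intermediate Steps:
w(R) = -⅙ - 2*R (w(R) = -2*(4/(((6*4)*2)) + R/1) = -2*(4/((24*2)) + R*1) = -2*(4/48 + R) = -2*(4*(1/48) + R) = -2*(1/12 + R) = -⅙ - 2*R)
-90 - w(-12) = -90 - (-⅙ - 2*(-12)) = -90 - (-⅙ + 24) = -90 - 1*143/6 = -90 - 143/6 = -683/6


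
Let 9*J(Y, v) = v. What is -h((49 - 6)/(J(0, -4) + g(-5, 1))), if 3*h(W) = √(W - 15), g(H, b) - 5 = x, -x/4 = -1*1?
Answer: -16*I*√231/231 ≈ -1.0527*I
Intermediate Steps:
x = 4 (x = -(-4) = -4*(-1) = 4)
J(Y, v) = v/9
g(H, b) = 9 (g(H, b) = 5 + 4 = 9)
h(W) = √(-15 + W)/3 (h(W) = √(W - 15)/3 = √(-15 + W)/3)
-h((49 - 6)/(J(0, -4) + g(-5, 1))) = -√(-15 + (49 - 6)/((⅑)*(-4) + 9))/3 = -√(-15 + 43/(-4/9 + 9))/3 = -√(-15 + 43/(77/9))/3 = -√(-15 + 43*(9/77))/3 = -√(-15 + 387/77)/3 = -√(-768/77)/3 = -16*I*√231/77/3 = -16*I*√231/231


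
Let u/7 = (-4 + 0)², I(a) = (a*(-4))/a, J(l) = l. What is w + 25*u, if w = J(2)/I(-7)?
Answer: 5599/2 ≈ 2799.5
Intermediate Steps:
I(a) = -4 (I(a) = (-4*a)/a = -4)
w = -½ (w = 2/(-4) = 2*(-¼) = -½ ≈ -0.50000)
u = 112 (u = 7*(-4 + 0)² = 7*(-4)² = 7*16 = 112)
w + 25*u = -½ + 25*112 = -½ + 2800 = 5599/2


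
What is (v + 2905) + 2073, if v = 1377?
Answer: 6355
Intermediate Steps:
(v + 2905) + 2073 = (1377 + 2905) + 2073 = 4282 + 2073 = 6355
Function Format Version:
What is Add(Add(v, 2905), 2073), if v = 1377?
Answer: 6355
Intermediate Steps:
Add(Add(v, 2905), 2073) = Add(Add(1377, 2905), 2073) = Add(4282, 2073) = 6355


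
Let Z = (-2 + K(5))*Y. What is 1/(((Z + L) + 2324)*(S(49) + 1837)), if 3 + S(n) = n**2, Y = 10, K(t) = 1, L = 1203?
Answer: 1/14894495 ≈ 6.7139e-8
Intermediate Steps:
Z = -10 (Z = (-2 + 1)*10 = -1*10 = -10)
S(n) = -3 + n**2
1/(((Z + L) + 2324)*(S(49) + 1837)) = 1/(((-10 + 1203) + 2324)*((-3 + 49**2) + 1837)) = 1/((1193 + 2324)*((-3 + 2401) + 1837)) = 1/(3517*(2398 + 1837)) = 1/(3517*4235) = 1/14894495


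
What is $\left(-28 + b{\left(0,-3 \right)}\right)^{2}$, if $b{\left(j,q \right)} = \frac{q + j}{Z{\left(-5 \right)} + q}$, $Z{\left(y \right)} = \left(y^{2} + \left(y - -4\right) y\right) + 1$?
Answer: $\frac{619369}{784} \approx 790.01$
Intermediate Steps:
$Z{\left(y \right)} = 1 + y^{2} + y \left(4 + y\right)$ ($Z{\left(y \right)} = \left(y^{2} + \left(y + 4\right) y\right) + 1 = \left(y^{2} + \left(4 + y\right) y\right) + 1 = \left(y^{2} + y \left(4 + y\right)\right) + 1 = 1 + y^{2} + y \left(4 + y\right)$)
$b{\left(j,q \right)} = \frac{j + q}{31 + q}$ ($b{\left(j,q \right)} = \frac{q + j}{\left(1 + 2 \left(-5\right)^{2} + 4 \left(-5\right)\right) + q} = \frac{j + q}{\left(1 + 2 \cdot 25 - 20\right) + q} = \frac{j + q}{\left(1 + 50 - 20\right) + q} = \frac{j + q}{31 + q}$)
$\left(-28 + b{\left(0,-3 \right)}\right)^{2} = \left(-28 + \frac{0 - 3}{31 - 3}\right)^{2} = \left(-28 + \frac{1}{28} \left(-3\right)\right)^{2} = \left(-28 - \frac{3}{28}\right)^{2} = \left(- \frac{787}{28}\right)^{2} = \frac{619369}{784}$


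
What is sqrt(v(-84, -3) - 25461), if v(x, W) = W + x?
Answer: 2*I*sqrt(6387) ≈ 159.84*I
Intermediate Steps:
sqrt(v(-84, -3) - 25461) = sqrt((-3 - 84) - 25461) = sqrt(-87 - 25461) = sqrt(-25548) = 2*I*sqrt(6387)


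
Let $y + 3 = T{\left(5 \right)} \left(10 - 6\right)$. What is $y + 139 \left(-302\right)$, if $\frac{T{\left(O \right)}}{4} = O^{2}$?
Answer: $-41581$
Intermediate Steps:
$T{\left(O \right)} = 4 O^{2}$
$y = 397$ ($y = -3 + 4 \cdot 5^{2} \left(10 - 6\right) = -3 + 4 \cdot 25 \cdot 4 = -3 + 100 \cdot 4 = -3 + 400 = 397$)
$y + 139 \left(-302\right) = 397 + 139 \left(-302\right) = 397 - 41978 = -41581$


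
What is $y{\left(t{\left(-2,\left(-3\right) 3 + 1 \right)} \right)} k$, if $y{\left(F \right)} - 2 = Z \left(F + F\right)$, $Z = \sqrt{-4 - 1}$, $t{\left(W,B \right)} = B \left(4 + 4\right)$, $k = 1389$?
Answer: $2778 - 177792 i \sqrt{5} \approx 2778.0 - 3.9756 \cdot 10^{5} i$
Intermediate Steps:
$t{\left(W,B \right)} = 8 B$ ($t{\left(W,B \right)} = B 8 = 8 B$)
$Z = i \sqrt{5}$ ($Z = \sqrt{-5} = i \sqrt{5} \approx 2.2361 i$)
$y{\left(F \right)} = 2 + 2 i F \sqrt{5}$ ($y{\left(F \right)} = 2 + i \sqrt{5} \left(F + F\right) = 2 + i \sqrt{5} \cdot 2 F = 2 + 2 i F \sqrt{5}$)
$y{\left(t{\left(-2,\left(-3\right) 3 + 1 \right)} \right)} k = \left(2 + 2 i 8 \left(\left(-3\right) 3 + 1\right) \sqrt{5}\right) 1389 = \left(2 + 2 i 8 \left(-9 + 1\right) \sqrt{5}\right) 1389 = \left(2 + 2 i 8 \left(-8\right) \sqrt{5}\right) 1389 = \left(2 + 2 i \left(-64\right) \sqrt{5}\right) 1389 = \left(2 - 128 i \sqrt{5}\right) 1389 = 2778 - 177792 i \sqrt{5}$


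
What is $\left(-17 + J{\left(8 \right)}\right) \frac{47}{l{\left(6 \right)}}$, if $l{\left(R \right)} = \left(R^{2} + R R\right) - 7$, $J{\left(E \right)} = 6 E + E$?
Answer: $\frac{141}{5} \approx 28.2$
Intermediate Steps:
$J{\left(E \right)} = 7 E$
$l{\left(R \right)} = -7 + 2 R^{2}$ ($l{\left(R \right)} = \left(R^{2} + R^{2}\right) - 7 = 2 R^{2} - 7 = -7 + 2 R^{2}$)
$\left(-17 + J{\left(8 \right)}\right) \frac{47}{l{\left(6 \right)}} = \left(-17 + 7 \cdot 8\right) \frac{47}{-7 + 2 \cdot 6^{2}} = \left(-17 + 56\right) \frac{47}{-7 + 2 \cdot 36} = 39 \frac{47}{-7 + 72} = 39 \cdot \frac{47}{65} = \frac{141}{5}$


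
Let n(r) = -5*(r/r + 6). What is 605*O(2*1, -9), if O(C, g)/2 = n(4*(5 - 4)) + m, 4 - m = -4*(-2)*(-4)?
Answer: 1210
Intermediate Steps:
m = 36 (m = 4 - (-4*(-2))*(-4) = 4 - 8*(-4) = 4 - 1*(-32) = 4 + 32 = 36)
n(r) = -35 (n(r) = -5*(1 + 6) = -5*7 = -35)
O(C, g) = 2 (O(C, g) = 2*(-35 + 36) = 2*1 = 2)
605*O(2*1, -9) = 605*2 = 1210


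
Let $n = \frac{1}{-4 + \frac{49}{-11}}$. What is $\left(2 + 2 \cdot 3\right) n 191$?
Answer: $- \frac{16808}{93} \approx -180.73$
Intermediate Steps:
$n = - \frac{11}{93}$ ($n = \frac{1}{-4 + 49 \left(- \frac{1}{11}\right)} = \frac{1}{-4 - \frac{49}{11}} = \frac{1}{- \frac{93}{11}} = - \frac{11}{93} \approx -0.11828$)
$\left(2 + 2 \cdot 3\right) n 191 = \left(2 + 2 \cdot 3\right) \left(- \frac{11}{93}\right) 191 = \left(2 + 6\right) \left(- \frac{11}{93}\right) 191 = 8 \left(- \frac{11}{93}\right) 191 = \left(- \frac{88}{93}\right) 191 = - \frac{16808}{93}$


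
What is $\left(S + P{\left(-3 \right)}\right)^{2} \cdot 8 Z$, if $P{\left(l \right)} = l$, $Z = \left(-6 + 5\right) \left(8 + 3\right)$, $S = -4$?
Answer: $-4312$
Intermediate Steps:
$Z = -11$ ($Z = \left(-1\right) 11 = -11$)
$\left(S + P{\left(-3 \right)}\right)^{2} \cdot 8 Z = \left(-4 - 3\right)^{2} \cdot 8 \left(-11\right) = \left(-7\right)^{2} \cdot 8 \left(-11\right) = 49 \cdot 8 \left(-11\right) = 392 \left(-11\right) = -4312$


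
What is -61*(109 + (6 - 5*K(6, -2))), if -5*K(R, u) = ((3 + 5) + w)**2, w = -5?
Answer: -7564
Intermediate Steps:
K(R, u) = -9/5 (K(R, u) = -((3 + 5) - 5)**2/5 = -(8 - 5)**2/5 = -1/5*3**2 = -1/5*9 = -9/5)
-61*(109 + (6 - 5*K(6, -2))) = -61*(109 + (6 - 5*(-9/5))) = -61*(109 + (6 + 9)) = -61*(109 + 15) = -61*124 = -7564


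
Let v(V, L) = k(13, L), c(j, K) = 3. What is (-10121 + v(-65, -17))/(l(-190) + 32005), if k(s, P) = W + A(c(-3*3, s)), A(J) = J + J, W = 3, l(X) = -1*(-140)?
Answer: -10112/32145 ≈ -0.31457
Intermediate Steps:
l(X) = 140
A(J) = 2*J
k(s, P) = 9 (k(s, P) = 3 + 2*3 = 3 + 6 = 9)
v(V, L) = 9
(-10121 + v(-65, -17))/(l(-190) + 32005) = (-10121 + 9)/(140 + 32005) = -10112/32145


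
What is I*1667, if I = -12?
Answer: -20004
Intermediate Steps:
I*1667 = -12*1667 = -20004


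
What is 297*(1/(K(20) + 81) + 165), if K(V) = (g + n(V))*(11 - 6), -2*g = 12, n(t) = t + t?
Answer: 12300552/251 ≈ 49006.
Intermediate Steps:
n(t) = 2*t
g = -6 (g = -1/2*12 = -6)
K(V) = -30 + 10*V (K(V) = (-6 + 2*V)*(11 - 6) = (-6 + 2*V)*5 = -30 + 10*V)
297*(1/(K(20) + 81) + 165) = 297*(1/((-30 + 10*20) + 81) + 165) = 297*(1/((-30 + 200) + 81) + 165) = 297*(1/(170 + 81) + 165) = 297*(1/251 + 165) = 297*(41416/251) = 12300552/251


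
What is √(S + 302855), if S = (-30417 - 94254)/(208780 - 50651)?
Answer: 2*√1893200781732374/158129 ≈ 550.32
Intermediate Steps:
S = -124671/158129 ≈ -0.78841
√(S + 302855) = √(-124671/158129 + 302855) = √(47890033624/158129) = 2*√1893200781732374/158129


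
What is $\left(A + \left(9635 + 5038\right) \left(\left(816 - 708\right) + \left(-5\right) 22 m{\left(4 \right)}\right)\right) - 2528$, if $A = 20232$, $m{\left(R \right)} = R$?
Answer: $-4853732$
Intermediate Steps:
$\left(A + \left(9635 + 5038\right) \left(\left(816 - 708\right) + \left(-5\right) 22 m{\left(4 \right)}\right)\right) - 2528 = \left(20232 + \left(9635 + 5038\right) \left(\left(816 - 708\right) + \left(-5\right) 22 \cdot 4\right)\right) - 2528 = \left(20232 + 14673 \left(108 - 440\right)\right) - 2528 = \left(20232 + 14673 \left(-332\right)\right) - 2528 = \left(20232 - 4871436\right) - 2528 = -4851204 - 2528 = -4853732$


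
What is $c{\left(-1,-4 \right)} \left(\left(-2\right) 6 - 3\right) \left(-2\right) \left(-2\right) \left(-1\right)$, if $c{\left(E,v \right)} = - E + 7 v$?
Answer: $-1620$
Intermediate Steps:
$c{\left(-1,-4 \right)} \left(\left(-2\right) 6 - 3\right) \left(-2\right) \left(-2\right) \left(-1\right) = \left(\left(-1\right) \left(-1\right) + 7 \left(-4\right)\right) \left(\left(-2\right) 6 - 3\right) \left(-2\right) \left(-2\right) \left(-1\right) = \left(1 - 28\right) \left(-12 - 3\right) 4 \left(-1\right) = \left(-27\right) \left(-15\right) \left(-4\right) = 405 \left(-4\right) = -1620$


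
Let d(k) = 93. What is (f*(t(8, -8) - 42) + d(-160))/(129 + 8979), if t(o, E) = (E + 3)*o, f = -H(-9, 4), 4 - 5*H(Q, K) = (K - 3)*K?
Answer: 31/3036 ≈ 0.010211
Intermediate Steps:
H(Q, K) = 4/5 - K*(-3 + K)/5 (H(Q, K) = 4/5 - (K - 3)*K/5 = 4/5 - (-3 + K)*K/5 = 4/5 - K*(-3 + K)/5)
f = 0 (f = -(4/5 - 1/5*4**2 + (3/5)*4) = -(4/5 - 1/5*16 + 12/5) = -(4/5 - 16/5 + 12/5) = -1*0 = 0)
t(o, E) = o*(3 + E) (t(o, E) = (3 + E)*o = o*(3 + E))
(f*(t(8, -8) - 42) + d(-160))/(129 + 8979) = (0*(8*(3 - 8) - 42) + 93)/(129 + 8979) = (0*(8*(-5) - 42) + 93)/9108 = (0*(-40 - 42) + 93)*(1/9108) = (0*(-82) + 93)*(1/9108) = (0 + 93)*(1/9108) = 93*(1/9108) = 31/3036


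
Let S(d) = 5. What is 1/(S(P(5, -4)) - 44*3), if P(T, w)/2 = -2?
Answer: -1/127 ≈ -0.0078740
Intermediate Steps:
P(T, w) = -4 (P(T, w) = 2*(-2) = -4)
1/(S(P(5, -4)) - 44*3) = 1/(5 - 44*3) = 1/(5 - 132) = 1/(-127) = -1/127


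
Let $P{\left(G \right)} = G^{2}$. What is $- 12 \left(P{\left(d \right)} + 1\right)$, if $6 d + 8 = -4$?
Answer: $-60$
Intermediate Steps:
$d = -2$ ($d = - \frac{4}{3} + \frac{1}{6} \left(-4\right) = - \frac{4}{3} - \frac{2}{3} = -2$)
$- 12 \left(P{\left(d \right)} + 1\right) = - 12 \left(\left(-2\right)^{2} + 1\right) = - 12 \left(4 + 1\right) = \left(-12\right) 5 = -60$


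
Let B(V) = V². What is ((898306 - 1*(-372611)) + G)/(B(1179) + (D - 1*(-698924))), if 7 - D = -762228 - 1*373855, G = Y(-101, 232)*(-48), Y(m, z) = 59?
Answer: 253617/645011 ≈ 0.39320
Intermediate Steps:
G = -2832 (G = 59*(-48) = -2832)
D = 1136090 (D = 7 - (-762228 - 1*373855) = 7 - (-762228 - 373855) = 7 - 1*(-1136083) = 7 + 1136083 = 1136090)
((898306 - 1*(-372611)) + G)/(B(1179) + (D - 1*(-698924))) = ((898306 - 1*(-372611)) - 2832)/(1179² + (1136090 - 1*(-698924))) = ((898306 + 372611) - 2832)/(1390041 + (1136090 + 698924)) = (1270917 - 2832)/(1390041 + 1835014) = 1268085/3225055 = 1268085*(1/3225055) = 253617/645011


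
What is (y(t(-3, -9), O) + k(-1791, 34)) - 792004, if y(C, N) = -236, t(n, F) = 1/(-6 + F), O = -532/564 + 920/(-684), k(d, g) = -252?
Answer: -792492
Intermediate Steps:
O = -18391/8037 (O = -532*1/564 + 920*(-1/684) = -133/141 - 230/171 = -18391/8037 ≈ -2.2883)
(y(t(-3, -9), O) + k(-1791, 34)) - 792004 = (-236 - 252) - 792004 = -488 - 792004 = -792492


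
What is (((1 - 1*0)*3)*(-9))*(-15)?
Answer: 405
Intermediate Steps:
(((1 - 1*0)*3)*(-9))*(-15) = (((1 + 0)*3)*(-9))*(-15) = ((1*3)*(-9))*(-15) = (3*(-9))*(-15) = -27*(-15) = 405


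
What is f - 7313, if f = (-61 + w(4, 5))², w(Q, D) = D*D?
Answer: -6017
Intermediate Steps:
w(Q, D) = D²
f = 1296 (f = (-61 + 5²)² = (-61 + 25)² = (-36)² = 1296)
f - 7313 = 1296 - 7313 = -6017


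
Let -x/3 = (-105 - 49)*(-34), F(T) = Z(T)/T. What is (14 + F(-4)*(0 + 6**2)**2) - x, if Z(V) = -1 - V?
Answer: 14750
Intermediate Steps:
F(T) = (-1 - T)/T
x = -15708 (x = -3*(-105 - 49)*(-34) = -(-462)*(-34) = -3*5236 = -15708)
(14 + F(-4)*(0 + 6**2)**2) - x = (14 + ((-1 - 1*(-4))/(-4))*(0 + 6**2)**2) - 1*(-15708) = (14 + (-(-1 + 4)/4)*(0 + 36)**2) + 15708 = (14 - 1/4*3*36**2) + 15708 = (14 - 3/4*1296) + 15708 = (14 - 972) + 15708 = -958 + 15708 = 14750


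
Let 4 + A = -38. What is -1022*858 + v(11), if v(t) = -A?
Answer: -876834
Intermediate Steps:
A = -42 (A = -4 - 38 = -42)
v(t) = 42 (v(t) = -1*(-42) = 42)
-1022*858 + v(11) = -1022*858 + 42 = -876876 + 42 = -876834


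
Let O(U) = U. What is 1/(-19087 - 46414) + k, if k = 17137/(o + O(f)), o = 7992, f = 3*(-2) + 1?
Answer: 1122482650/523156487 ≈ 2.1456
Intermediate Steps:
f = -5 (f = -6 + 1 = -5)
k = 17137/7987 (k = 17137/(7992 - 5) = 17137/7987 ≈ 2.1456)
1/(-19087 - 46414) + k = 1/(-19087 - 46414) + 17137/7987 = 1/(-65501) + 17137/7987 = -1/65501 + 17137/7987 = 1122482650/523156487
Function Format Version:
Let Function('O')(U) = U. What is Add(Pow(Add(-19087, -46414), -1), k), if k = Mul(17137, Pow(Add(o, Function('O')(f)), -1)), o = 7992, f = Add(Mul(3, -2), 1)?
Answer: Rational(1122482650, 523156487) ≈ 2.1456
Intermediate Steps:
f = -5 (f = Add(-6, 1) = -5)
k = Rational(17137, 7987) (k = Mul(17137, Pow(Add(7992, -5), -1)) = Mul(17137, Pow(7987, -1)) = Mul(17137, Rational(1, 7987)) = Rational(17137, 7987) ≈ 2.1456)
Add(Pow(Add(-19087, -46414), -1), k) = Add(Pow(Add(-19087, -46414), -1), Rational(17137, 7987)) = Add(Pow(-65501, -1), Rational(17137, 7987)) = Add(Rational(-1, 65501), Rational(17137, 7987)) = Rational(1122482650, 523156487)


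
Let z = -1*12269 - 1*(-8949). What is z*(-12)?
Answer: 39840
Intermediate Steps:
z = -3320 (z = -12269 + 8949 = -3320)
z*(-12) = -3320*(-12) = 39840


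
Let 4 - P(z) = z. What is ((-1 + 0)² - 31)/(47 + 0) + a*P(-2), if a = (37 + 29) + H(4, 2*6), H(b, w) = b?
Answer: 19710/47 ≈ 419.36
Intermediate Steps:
P(z) = 4 - z
a = 70 (a = (37 + 29) + 4 = 66 + 4 = 70)
((-1 + 0)² - 31)/(47 + 0) + a*P(-2) = ((-1 + 0)² - 31)/(47 + 0) + 70*(4 - 1*(-2)) = ((-1)² - 31)/47 + 70*(4 + 2) = (1 - 31)*(1/47) + 70*6 = -30*1/47 + 420 = -30/47 + 420 = 19710/47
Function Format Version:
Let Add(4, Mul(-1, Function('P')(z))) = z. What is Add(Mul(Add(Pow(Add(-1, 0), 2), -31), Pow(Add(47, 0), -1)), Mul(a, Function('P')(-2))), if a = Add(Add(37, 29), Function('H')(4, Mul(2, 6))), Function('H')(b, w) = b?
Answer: Rational(19710, 47) ≈ 419.36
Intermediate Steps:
Function('P')(z) = Add(4, Mul(-1, z))
a = 70 (a = Add(Add(37, 29), 4) = Add(66, 4) = 70)
Add(Mul(Add(Pow(Add(-1, 0), 2), -31), Pow(Add(47, 0), -1)), Mul(a, Function('P')(-2))) = Add(Mul(Add(Pow(Add(-1, 0), 2), -31), Pow(Add(47, 0), -1)), Mul(70, Add(4, Mul(-1, -2)))) = Add(Mul(Add(Pow(-1, 2), -31), Pow(47, -1)), Mul(70, Add(4, 2))) = Add(Mul(Add(1, -31), Rational(1, 47)), Mul(70, 6)) = Add(Mul(-30, Rational(1, 47)), 420) = Add(Rational(-30, 47), 420) = Rational(19710, 47)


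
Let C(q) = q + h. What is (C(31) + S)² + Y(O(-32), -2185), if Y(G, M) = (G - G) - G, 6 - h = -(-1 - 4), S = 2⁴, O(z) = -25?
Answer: 2329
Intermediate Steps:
S = 16
h = 1 (h = 6 - (-1)*(-1 - 4) = 6 - (-1)*(-5) = 6 - 1*5 = 6 - 5 = 1)
C(q) = 1 + q (C(q) = q + 1 = 1 + q)
Y(G, M) = -G (Y(G, M) = 0 - G = -G)
(C(31) + S)² + Y(O(-32), -2185) = ((1 + 31) + 16)² - 1*(-25) = (32 + 16)² + 25 = 48² + 25 = 2304 + 25 = 2329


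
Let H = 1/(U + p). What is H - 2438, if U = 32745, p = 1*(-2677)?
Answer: -73305783/30068 ≈ -2438.0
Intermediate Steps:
p = -2677
H = 1/30068 (H = 1/(32745 - 2677) = 1/30068 ≈ 3.3258e-5)
H - 2438 = 1/30068 - 2438 = -73305783/30068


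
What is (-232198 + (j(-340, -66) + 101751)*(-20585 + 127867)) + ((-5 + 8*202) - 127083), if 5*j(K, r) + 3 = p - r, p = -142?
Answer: 54569990282/5 ≈ 1.0914e+10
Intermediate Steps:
j(K, r) = -29 - r/5 (j(K, r) = -⅗ + (-142 - r)/5 = -⅗ + (-142/5 - r/5) = -29 - r/5)
(-232198 + (j(-340, -66) + 101751)*(-20585 + 127867)) + ((-5 + 8*202) - 127083) = (-232198 + ((-29 - ⅕*(-66)) + 101751)*(-20585 + 127867)) + ((-5 + 8*202) - 127083) = (-232198 + ((-29 + 66/5) + 101751)*107282) + ((-5 + 1616) - 127083) = (-232198 + (-79/5 + 101751)*107282) + (1611 - 127083) = (-232198 + (508676/5)*107282) - 125472 = (-232198 + 54571778632/5) - 125472 = 54570617642/5 - 125472 = 54569990282/5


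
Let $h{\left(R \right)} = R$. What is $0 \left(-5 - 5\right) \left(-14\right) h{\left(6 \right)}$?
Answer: $0$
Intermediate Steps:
$0 \left(-5 - 5\right) \left(-14\right) h{\left(6 \right)} = 0 \left(-5 - 5\right) \left(-14\right) 6 = 0 \left(-10\right) \left(-14\right) 6 = 0 \left(-14\right) 6 = 0 \cdot 6 = 0$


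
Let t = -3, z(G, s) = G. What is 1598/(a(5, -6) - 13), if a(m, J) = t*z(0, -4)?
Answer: -1598/13 ≈ -122.92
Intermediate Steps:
a(m, J) = 0 (a(m, J) = -3*0 = 0)
1598/(a(5, -6) - 13) = 1598/(0 - 13) = 1598/(-13) = -1/13*1598 = -1598/13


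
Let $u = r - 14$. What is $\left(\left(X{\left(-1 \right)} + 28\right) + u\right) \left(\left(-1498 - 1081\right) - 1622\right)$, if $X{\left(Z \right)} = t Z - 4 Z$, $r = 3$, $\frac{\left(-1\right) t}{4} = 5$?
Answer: $-172241$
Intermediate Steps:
$t = -20$ ($t = \left(-4\right) 5 = -20$)
$X{\left(Z \right)} = - 24 Z$ ($X{\left(Z \right)} = - 20 Z - 4 Z = - 24 Z$)
$u = -11$ ($u = 3 - 14 = -11$)
$\left(\left(X{\left(-1 \right)} + 28\right) + u\right) \left(\left(-1498 - 1081\right) - 1622\right) = \left(\left(\left(-24\right) \left(-1\right) + 28\right) - 11\right) \left(\left(-1498 - 1081\right) - 1622\right) = \left(\left(24 + 28\right) - 11\right) \left(-2579 - 1622\right) = \left(52 - 11\right) \left(-4201\right) = 41 \left(-4201\right) = -172241$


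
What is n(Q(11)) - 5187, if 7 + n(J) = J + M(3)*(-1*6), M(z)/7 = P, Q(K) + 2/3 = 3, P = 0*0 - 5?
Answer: -14945/3 ≈ -4981.7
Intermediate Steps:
P = -5 (P = 0 - 5 = -5)
Q(K) = 7/3 (Q(K) = -⅔ + 3 = 7/3)
M(z) = -35 (M(z) = 7*(-5) = -35)
n(J) = 203 + J (n(J) = -7 + (J - (-35)*6) = -7 + (J - 35*(-6)) = -7 + (J + 210) = -7 + (210 + J) = 203 + J)
n(Q(11)) - 5187 = (203 + 7/3) - 5187 = 616/3 - 5187 = -14945/3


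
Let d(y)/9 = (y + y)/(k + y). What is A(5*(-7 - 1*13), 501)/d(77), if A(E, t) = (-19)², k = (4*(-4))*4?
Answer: 4693/1386 ≈ 3.3860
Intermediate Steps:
k = -64 (k = -16*4 = -64)
d(y) = 18*y/(-64 + y) (d(y) = 9*((y + y)/(-64 + y)) = 9*((2*y)/(-64 + y)) = 9*(2*y/(-64 + y)) = 18*y/(-64 + y))
A(E, t) = 361
A(5*(-7 - 1*13), 501)/d(77) = 361/((18*77/(-64 + 77))) = 361/((18*77/13)) = 361/((18*77*(1/13))) = 361/(1386/13) = 361*(13/1386) = 4693/1386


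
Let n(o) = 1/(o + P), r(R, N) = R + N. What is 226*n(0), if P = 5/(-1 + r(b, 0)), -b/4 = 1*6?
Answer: -1130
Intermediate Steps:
b = -24 (b = -4*6 = -24)
r(R, N) = N + R
P = -⅕ (P = 5/(-1 + (0 - 24)) = 5/(-1 - 24) = 5/(-25) = 5*(-1/25) = -⅕ ≈ -0.20000)
n(o) = 1/(-⅕ + o) (n(o) = 1/(o - ⅕) = 1/(-⅕ + o))
226*n(0) = 226*(5/(-1 + 5*0)) = 226*(5/(-1 + 0)) = 226*(5/(-1)) = 226*(5*(-1)) = 226*(-5) = -1130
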